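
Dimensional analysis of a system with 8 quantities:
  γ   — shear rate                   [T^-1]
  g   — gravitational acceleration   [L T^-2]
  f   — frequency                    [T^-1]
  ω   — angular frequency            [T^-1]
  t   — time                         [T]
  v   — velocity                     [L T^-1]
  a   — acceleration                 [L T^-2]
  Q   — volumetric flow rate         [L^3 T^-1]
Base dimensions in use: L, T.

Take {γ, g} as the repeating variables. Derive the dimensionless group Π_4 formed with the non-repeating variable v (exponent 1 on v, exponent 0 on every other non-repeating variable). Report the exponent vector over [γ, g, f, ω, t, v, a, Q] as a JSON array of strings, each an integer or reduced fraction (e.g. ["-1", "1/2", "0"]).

Dimensional matrix (L×T by γ×g×f×ω×t×v×a×Q):
  L: [ 0  1  0  0  0  1  1  3]
  T: [-1 -2 -1 -1  1 -1 -2 -1]
Row reduction gives pivot columns γ,g; rank = 2
Repeat: γ,g; free: f,ω,t,v,a,Q
RREF:
  r0: [   1    0    1    1   -1   -1    0   -5]
  r1: [   0    1    0    0    0    1    1    3]
Fix exponent of v at 1, f at 0, ω at 0, t at 0, a at 0, Q at 0; solve each RREF row for its pivot's exponent:
  r0: exp(γ) + (-1)·1 = 0 ⇒ exp(γ) = 1
  r1: exp(g) + (1)·1 = 0 ⇒ exp(g) = -1
Π_4 = γ · g^-1 · v

["1", "-1", "0", "0", "0", "1", "0", "0"]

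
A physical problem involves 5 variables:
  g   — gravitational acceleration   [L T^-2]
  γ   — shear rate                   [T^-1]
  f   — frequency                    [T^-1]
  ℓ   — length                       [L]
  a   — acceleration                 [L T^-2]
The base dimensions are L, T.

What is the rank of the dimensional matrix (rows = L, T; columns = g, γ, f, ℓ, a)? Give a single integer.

2

Write exponents as rows L,T / cols g,γ,f,ℓ,a:
  L: [ 1  0  0  1  1]
  T: [-2 -1 -1  0 -2]
RREF → pivots at {g,γ} ⇒ r = 2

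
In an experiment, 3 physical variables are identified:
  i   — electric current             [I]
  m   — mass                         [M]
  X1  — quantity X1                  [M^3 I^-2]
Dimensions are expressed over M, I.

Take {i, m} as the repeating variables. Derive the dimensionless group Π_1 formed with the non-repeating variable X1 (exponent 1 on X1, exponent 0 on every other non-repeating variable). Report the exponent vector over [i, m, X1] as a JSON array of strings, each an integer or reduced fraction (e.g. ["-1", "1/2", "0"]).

["2", "-3", "1"]

Write exponents as rows M,I / cols i,m,X1:
  M: [ 0  1  3]
  I: [ 1  0 -2]
Echelon form has 2 nonzero rows (pivots: i,m)
Pivot set = {i,m}, free = {X1}
RREF:
  r0: [   1    0   -2]
  r1: [   0    1    3]
Fix exponent of X1 at 1; solve each RREF row for its pivot's exponent:
  r0: exp(i) + (-2)·1 = 0 ⇒ exp(i) = 2
  r1: exp(m) + (3)·1 = 0 ⇒ exp(m) = -3
Π_1 = i^2 · m^-3 · X1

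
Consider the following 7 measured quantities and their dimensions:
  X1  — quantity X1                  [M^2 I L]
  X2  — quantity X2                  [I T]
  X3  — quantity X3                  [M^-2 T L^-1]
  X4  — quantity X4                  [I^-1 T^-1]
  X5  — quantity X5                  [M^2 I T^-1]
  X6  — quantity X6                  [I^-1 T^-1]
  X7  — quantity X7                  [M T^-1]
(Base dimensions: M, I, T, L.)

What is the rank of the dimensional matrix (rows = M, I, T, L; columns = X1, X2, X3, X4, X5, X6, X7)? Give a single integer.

Dimensional matrix (M×I×T×L by X1×X2×X3×X4×X5×X6×X7):
  M: [ 2  0 -2  0  2  0  1]
  I: [ 1  1  0 -1  1 -1  0]
  T: [ 0  1  1 -1 -1 -1 -1]
  L: [ 1  0 -1  0  0  0  0]
Echelon form has 3 nonzero rows (pivots: X1,X2,X5)

3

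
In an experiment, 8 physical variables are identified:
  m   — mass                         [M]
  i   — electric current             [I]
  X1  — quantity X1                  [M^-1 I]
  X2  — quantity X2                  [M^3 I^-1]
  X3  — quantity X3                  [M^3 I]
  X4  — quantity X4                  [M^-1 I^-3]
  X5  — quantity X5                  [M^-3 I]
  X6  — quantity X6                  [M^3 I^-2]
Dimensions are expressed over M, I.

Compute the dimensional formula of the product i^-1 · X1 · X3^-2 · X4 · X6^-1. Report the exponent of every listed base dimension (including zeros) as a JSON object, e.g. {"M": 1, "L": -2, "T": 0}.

{"M": -11, "I": -3}

Exponent matrix [M,I] × [m,i,X1,X2,X3,X4,X5,X6]:
  M: [ 1  0 -1  3  3 -1 -3  3]
  I: [ 0  1  1 -1  1 -3  1 -2]
  [M]: (-1)·0+(1)·-1+(-2)·3+(1)·-1+(-1)·3 = -11
  [I]: (-1)·1+(1)·1+(-2)·1+(1)·-3+(-1)·-2 = -3
⇒ M^-11 I^-3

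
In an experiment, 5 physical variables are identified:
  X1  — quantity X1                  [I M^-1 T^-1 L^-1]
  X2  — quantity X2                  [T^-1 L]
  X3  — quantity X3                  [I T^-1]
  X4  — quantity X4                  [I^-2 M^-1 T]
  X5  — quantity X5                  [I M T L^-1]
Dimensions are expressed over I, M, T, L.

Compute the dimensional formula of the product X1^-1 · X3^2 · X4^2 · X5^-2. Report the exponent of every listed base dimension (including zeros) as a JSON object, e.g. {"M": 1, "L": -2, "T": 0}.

Exponent matrix [I,M,T,L] × [X1,X2,X3,X4,X5]:
  I: [ 1  0  1 -2  1]
  M: [-1  0  0 -1  1]
  T: [-1 -1 -1  1  1]
  L: [-1  1  0  0 -1]
  [I]: (-1)·1+(2)·1+(2)·-2+(-2)·1 = -5
  [M]: (-1)·-1+(2)·0+(2)·-1+(-2)·1 = -3
  [T]: (-1)·-1+(2)·-1+(2)·1+(-2)·1 = -1
  [L]: (-1)·-1+(2)·0+(2)·0+(-2)·-1 = 3
⇒ I^-5 M^-3 T^-1 L^3

{"I": -5, "M": -3, "T": -1, "L": 3}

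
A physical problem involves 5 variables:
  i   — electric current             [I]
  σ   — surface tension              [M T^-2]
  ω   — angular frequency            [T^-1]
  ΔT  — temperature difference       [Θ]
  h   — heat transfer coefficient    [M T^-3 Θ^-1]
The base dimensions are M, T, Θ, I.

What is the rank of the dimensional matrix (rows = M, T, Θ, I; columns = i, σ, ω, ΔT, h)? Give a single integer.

4

Write exponents as rows M,T,Θ,I / cols i,σ,ω,ΔT,h:
  M: [ 0  1  0  0  1]
  T: [ 0 -2 -1  0 -3]
  Θ: [ 0  0  0  1 -1]
  I: [ 1  0  0  0  0]
Row reduction gives pivot columns i,σ,ω,ΔT; rank = 4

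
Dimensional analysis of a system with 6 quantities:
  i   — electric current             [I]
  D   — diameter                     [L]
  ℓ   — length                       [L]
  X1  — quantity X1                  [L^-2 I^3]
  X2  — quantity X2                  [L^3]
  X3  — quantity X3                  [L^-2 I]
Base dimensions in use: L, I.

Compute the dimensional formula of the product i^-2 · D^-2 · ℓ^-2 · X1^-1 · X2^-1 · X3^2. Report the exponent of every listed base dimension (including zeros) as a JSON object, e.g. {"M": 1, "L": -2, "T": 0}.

{"L": -9, "I": -3}

Exponent matrix [L,I] × [i,D,ℓ,X1,X2,X3]:
  L: [ 0  1  1 -2  3 -2]
  I: [ 1  0  0  3  0  1]
  [L]: (-2)·0+(-2)·1+(-2)·1+(-1)·-2+(-1)·3+(2)·-2 = -9
  [I]: (-2)·1+(-2)·0+(-2)·0+(-1)·3+(-1)·0+(2)·1 = -3
⇒ L^-9 I^-3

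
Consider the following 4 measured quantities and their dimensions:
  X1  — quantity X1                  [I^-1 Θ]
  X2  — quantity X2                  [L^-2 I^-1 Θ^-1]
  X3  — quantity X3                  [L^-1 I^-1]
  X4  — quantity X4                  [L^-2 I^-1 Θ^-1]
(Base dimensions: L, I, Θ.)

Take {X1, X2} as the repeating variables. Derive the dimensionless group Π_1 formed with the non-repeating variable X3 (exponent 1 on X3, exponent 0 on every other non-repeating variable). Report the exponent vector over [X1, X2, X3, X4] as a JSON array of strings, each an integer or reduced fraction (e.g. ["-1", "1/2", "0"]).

["-1/2", "-1/2", "1", "0"]

Exponent matrix [L,I,Θ] × [X1,X2,X3,X4]:
  L: [ 0 -2 -1 -2]
  I: [-1 -1 -1 -1]
  Θ: [ 1 -1  0 -1]
RREF → pivots at {X1,X2} ⇒ r = 2
Repeat: X1,X2; free: X3,X4
RREF:
  r0: [   1    0  1/2    0]
  r1: [   0    1  1/2    1]
  r2: [   0    0    0    0]
Fix exponent of X3 at 1, X4 at 0; solve each RREF row for its pivot's exponent:
  r0: exp(X1) + (1/2)·1 = 0 ⇒ exp(X1) = -1/2
  r1: exp(X2) + (1/2)·1 = 0 ⇒ exp(X2) = -1/2
Π_1 = X1^(-1/2) · X2^(-1/2) · X3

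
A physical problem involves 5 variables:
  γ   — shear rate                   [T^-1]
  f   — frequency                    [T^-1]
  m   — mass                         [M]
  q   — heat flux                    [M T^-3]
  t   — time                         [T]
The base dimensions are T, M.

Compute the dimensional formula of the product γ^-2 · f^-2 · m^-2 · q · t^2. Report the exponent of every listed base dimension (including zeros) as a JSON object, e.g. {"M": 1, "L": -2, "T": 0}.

Exponent matrix [T,M] × [γ,f,m,q,t]:
  T: [-1 -1  0 -3  1]
  M: [ 0  0  1  1  0]
  [T]: (-2)·-1+(-2)·-1+(-2)·0+(1)·-3+(2)·1 = 3
  [M]: (-2)·0+(-2)·0+(-2)·1+(1)·1+(2)·0 = -1
⇒ T^3 M^-1

{"T": 3, "M": -1}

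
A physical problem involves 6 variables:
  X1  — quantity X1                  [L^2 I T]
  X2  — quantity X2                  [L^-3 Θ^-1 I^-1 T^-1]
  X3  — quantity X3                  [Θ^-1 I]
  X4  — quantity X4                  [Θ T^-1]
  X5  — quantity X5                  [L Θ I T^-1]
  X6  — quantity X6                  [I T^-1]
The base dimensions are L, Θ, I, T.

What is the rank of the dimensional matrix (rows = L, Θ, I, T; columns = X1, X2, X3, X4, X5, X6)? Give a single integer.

Write exponents as rows L,Θ,I,T / cols X1,X2,X3,X4,X5,X6:
  L: [ 2 -3  0  0  1  0]
  Θ: [ 0 -1 -1  1  1  0]
  I: [ 1 -1  1  0  1  1]
  T: [ 1 -1  0 -1 -1 -1]
Echelon form has 3 nonzero rows (pivots: X1,X2,X3)

3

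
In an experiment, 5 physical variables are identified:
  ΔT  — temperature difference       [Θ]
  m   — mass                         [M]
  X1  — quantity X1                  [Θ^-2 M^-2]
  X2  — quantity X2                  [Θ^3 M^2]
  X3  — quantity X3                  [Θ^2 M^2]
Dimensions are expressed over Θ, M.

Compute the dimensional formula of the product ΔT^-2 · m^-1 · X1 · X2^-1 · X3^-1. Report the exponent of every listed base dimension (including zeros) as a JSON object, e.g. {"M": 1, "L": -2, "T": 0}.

{"Θ": -9, "M": -7}

Exponent matrix [Θ,M] × [ΔT,m,X1,X2,X3]:
  Θ: [ 1  0 -2  3  2]
  M: [ 0  1 -2  2  2]
  [Θ]: (-2)·1+(-1)·0+(1)·-2+(-1)·3+(-1)·2 = -9
  [M]: (-2)·0+(-1)·1+(1)·-2+(-1)·2+(-1)·2 = -7
⇒ Θ^-9 M^-7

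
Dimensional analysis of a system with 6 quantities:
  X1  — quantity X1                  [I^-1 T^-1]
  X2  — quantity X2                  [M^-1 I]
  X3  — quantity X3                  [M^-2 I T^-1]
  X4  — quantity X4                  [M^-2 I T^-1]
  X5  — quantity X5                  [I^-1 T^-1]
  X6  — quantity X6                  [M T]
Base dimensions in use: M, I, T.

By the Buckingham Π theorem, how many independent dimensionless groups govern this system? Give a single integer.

4

Write exponents as rows M,I,T / cols X1,X2,X3,X4,X5,X6:
  M: [ 0 -1 -2 -2  0  1]
  I: [-1  1  1  1 -1  0]
  T: [-1  0 -1 -1 -1  1]
RREF → pivots at {X1,X2} ⇒ r = 2
Π count = n − r = 6 − 2 = 4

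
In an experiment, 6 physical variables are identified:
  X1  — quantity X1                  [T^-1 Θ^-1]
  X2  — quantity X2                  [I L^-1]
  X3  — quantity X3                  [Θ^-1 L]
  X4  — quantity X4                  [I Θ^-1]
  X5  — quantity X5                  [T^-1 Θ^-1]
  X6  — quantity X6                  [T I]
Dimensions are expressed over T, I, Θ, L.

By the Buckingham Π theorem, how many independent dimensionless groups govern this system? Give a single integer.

3

Write exponents as rows T,I,Θ,L / cols X1,X2,X3,X4,X5,X6:
  T: [-1  0  0  0 -1  1]
  I: [ 0  1  0  1  0  1]
  Θ: [-1  0 -1 -1 -1  0]
  L: [ 0 -1  1  0  0  0]
RREF → pivots at {X1,X2,X3} ⇒ r = 3
n=6, r=3 ⇒ 3 dimensionless groups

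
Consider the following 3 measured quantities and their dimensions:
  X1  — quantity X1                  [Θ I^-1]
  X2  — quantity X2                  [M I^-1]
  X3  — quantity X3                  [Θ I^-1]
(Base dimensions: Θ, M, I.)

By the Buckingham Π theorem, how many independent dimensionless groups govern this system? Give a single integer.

Dimensional matrix (Θ×M×I by X1×X2×X3):
  Θ: [ 1  0  1]
  M: [ 0  1  0]
  I: [-1 -1 -1]
RREF → pivots at {X1,X2} ⇒ r = 2
n=3, r=2 ⇒ 1 dimensionless group

1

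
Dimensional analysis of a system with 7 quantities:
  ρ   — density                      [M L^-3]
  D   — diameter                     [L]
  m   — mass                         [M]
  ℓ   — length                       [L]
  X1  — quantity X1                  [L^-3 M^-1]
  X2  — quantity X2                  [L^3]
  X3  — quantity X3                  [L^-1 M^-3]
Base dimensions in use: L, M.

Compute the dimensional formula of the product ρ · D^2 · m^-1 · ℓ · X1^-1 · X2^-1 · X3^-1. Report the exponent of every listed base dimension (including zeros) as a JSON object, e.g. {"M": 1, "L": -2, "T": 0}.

{"L": 1, "M": 4}

Dimensional matrix (L×M by ρ×D×m×ℓ×X1×X2×X3):
  L: [-3  1  0  1 -3  3 -1]
  M: [ 1  0  1  0 -1  0 -3]
  [L]: (1)·-3+(2)·1+(-1)·0+(1)·1+(-1)·-3+(-1)·3+(-1)·-1 = 1
  [M]: (1)·1+(2)·0+(-1)·1+(1)·0+(-1)·-1+(-1)·0+(-1)·-3 = 4
⇒ L M^4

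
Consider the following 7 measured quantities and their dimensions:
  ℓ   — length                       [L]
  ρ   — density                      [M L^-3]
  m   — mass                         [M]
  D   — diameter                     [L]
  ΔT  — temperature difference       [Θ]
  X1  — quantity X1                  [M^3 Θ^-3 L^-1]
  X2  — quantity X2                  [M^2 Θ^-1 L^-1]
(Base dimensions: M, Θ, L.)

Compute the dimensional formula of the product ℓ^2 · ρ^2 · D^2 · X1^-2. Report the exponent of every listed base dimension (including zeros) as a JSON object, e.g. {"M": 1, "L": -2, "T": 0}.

Write exponents as rows M,Θ,L / cols ℓ,ρ,m,D,ΔT,X1,X2:
  M: [ 0  1  1  0  0  3  2]
  Θ: [ 0  0  0  0  1 -3 -1]
  L: [ 1 -3  0  1  0 -1 -1]
  [M]: (2)·0+(2)·1+(2)·0+(-2)·3 = -4
  [Θ]: (2)·0+(2)·0+(2)·0+(-2)·-3 = 6
  [L]: (2)·1+(2)·-3+(2)·1+(-2)·-1 = 0
⇒ M^-4 Θ^6

{"M": -4, "Θ": 6, "L": 0}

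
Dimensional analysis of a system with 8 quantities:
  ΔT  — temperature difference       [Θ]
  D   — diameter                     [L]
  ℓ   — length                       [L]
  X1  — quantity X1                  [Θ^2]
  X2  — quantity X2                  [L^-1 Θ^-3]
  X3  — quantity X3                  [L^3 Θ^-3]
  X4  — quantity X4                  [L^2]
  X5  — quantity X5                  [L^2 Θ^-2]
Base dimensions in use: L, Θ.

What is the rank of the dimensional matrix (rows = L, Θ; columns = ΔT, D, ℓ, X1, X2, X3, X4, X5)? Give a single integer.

2

Exponent matrix [L,Θ] × [ΔT,D,ℓ,X1,X2,X3,X4,X5]:
  L: [ 0  1  1  0 -1  3  2  2]
  Θ: [ 1  0  0  2 -3 -3  0 -2]
Row reduction gives pivot columns ΔT,D; rank = 2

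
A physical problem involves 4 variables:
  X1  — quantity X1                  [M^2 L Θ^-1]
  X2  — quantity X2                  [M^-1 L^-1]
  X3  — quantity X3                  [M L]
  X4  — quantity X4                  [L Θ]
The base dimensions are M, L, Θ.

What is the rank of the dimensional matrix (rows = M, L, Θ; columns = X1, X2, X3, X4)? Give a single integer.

2

Write exponents as rows M,L,Θ / cols X1,X2,X3,X4:
  M: [ 2 -1  1  0]
  L: [ 1 -1  1  1]
  Θ: [-1  0  0  1]
RREF → pivots at {X1,X2} ⇒ r = 2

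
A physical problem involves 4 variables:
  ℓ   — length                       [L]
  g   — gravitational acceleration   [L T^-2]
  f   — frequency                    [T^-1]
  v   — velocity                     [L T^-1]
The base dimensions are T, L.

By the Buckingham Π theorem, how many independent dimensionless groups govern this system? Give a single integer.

2

Write exponents as rows T,L / cols ℓ,g,f,v:
  T: [ 0 -2 -1 -1]
  L: [ 1  1  0  1]
RREF → pivots at {ℓ,g} ⇒ r = 2
4 vars − rank 2 = 2 Π groups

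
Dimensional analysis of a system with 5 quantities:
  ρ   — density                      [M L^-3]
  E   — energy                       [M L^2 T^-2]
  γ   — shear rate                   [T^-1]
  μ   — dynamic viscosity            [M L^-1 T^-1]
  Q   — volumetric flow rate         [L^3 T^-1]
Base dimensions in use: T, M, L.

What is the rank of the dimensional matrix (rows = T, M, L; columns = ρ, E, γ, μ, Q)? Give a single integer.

3

Exponent matrix [T,M,L] × [ρ,E,γ,μ,Q]:
  T: [ 0 -2 -1 -1 -1]
  M: [ 1  1  0  1  0]
  L: [-3  2  0 -1  3]
RREF → pivots at {ρ,E,γ} ⇒ r = 3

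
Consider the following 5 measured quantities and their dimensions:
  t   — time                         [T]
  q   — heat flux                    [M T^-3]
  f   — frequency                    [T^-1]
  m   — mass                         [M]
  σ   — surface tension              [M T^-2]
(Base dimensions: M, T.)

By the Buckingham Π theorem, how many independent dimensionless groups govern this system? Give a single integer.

Write exponents as rows M,T / cols t,q,f,m,σ:
  M: [ 0  1  0  1  1]
  T: [ 1 -3 -1  0 -2]
Row reduction gives pivot columns t,q; rank = 2
n=5, r=2 ⇒ 3 dimensionless groups

3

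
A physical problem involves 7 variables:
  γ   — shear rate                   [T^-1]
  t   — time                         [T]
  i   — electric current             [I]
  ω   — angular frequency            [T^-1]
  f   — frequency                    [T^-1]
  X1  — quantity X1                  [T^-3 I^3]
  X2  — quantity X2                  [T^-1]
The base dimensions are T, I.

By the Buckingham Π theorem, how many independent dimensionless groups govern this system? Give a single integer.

5

Write exponents as rows T,I / cols γ,t,i,ω,f,X1,X2:
  T: [-1  1  0 -1 -1 -3 -1]
  I: [ 0  0  1  0  0  3  0]
Echelon form has 2 nonzero rows (pivots: γ,i)
Π count = n − r = 7 − 2 = 5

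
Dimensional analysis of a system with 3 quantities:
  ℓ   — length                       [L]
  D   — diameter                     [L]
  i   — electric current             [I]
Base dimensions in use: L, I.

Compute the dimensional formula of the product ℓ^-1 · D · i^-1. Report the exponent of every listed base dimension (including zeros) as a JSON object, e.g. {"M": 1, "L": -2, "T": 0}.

Dimensional matrix (L×I by ℓ×D×i):
  L: [ 1  1  0]
  I: [ 0  0  1]
  [L]: (-1)·1+(1)·1+(-1)·0 = 0
  [I]: (-1)·0+(1)·0+(-1)·1 = -1
⇒ I^-1

{"L": 0, "I": -1}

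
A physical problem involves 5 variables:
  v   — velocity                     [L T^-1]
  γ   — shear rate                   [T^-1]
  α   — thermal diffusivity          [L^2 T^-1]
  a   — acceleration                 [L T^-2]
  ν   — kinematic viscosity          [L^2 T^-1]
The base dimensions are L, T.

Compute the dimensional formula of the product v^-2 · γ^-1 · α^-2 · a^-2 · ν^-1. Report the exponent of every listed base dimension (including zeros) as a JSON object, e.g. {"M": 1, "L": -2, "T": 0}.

Exponent matrix [L,T] × [v,γ,α,a,ν]:
  L: [ 1  0  2  1  2]
  T: [-1 -1 -1 -2 -1]
  [L]: (-2)·1+(-1)·0+(-2)·2+(-2)·1+(-1)·2 = -10
  [T]: (-2)·-1+(-1)·-1+(-2)·-1+(-2)·-2+(-1)·-1 = 10
⇒ L^-10 T^10

{"L": -10, "T": 10}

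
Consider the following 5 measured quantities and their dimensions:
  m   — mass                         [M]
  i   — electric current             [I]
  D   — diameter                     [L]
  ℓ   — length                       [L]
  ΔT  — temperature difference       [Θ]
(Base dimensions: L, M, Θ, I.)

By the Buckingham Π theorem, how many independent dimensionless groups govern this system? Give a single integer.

Dimensional matrix (L×M×Θ×I by m×i×D×ℓ×ΔT):
  L: [ 0  0  1  1  0]
  M: [ 1  0  0  0  0]
  Θ: [ 0  0  0  0  1]
  I: [ 0  1  0  0  0]
Row reduction gives pivot columns m,i,D,ΔT; rank = 4
5 vars − rank 4 = 1 Π group

1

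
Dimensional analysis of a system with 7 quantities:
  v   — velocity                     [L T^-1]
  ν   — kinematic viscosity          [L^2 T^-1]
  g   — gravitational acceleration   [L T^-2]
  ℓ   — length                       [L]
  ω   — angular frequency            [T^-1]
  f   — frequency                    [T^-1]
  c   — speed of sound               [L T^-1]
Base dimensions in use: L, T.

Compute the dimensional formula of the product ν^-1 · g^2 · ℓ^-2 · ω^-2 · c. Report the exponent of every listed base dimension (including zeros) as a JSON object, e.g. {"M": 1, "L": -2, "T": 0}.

{"L": -1, "T": -2}

Exponent matrix [L,T] × [v,ν,g,ℓ,ω,f,c]:
  L: [ 1  2  1  1  0  0  1]
  T: [-1 -1 -2  0 -1 -1 -1]
  [L]: (-1)·2+(2)·1+(-2)·1+(-2)·0+(1)·1 = -1
  [T]: (-1)·-1+(2)·-2+(-2)·0+(-2)·-1+(1)·-1 = -2
⇒ L^-1 T^-2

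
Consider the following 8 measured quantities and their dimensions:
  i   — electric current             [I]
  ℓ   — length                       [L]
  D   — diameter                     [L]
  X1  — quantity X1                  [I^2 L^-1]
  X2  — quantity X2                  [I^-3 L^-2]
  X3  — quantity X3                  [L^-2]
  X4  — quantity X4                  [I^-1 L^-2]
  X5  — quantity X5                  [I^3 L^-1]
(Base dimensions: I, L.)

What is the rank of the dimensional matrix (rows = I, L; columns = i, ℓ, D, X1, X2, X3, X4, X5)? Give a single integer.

2

Exponent matrix [I,L] × [i,ℓ,D,X1,X2,X3,X4,X5]:
  I: [ 1  0  0  2 -3  0 -1  3]
  L: [ 0  1  1 -1 -2 -2 -2 -1]
Row reduction gives pivot columns i,ℓ; rank = 2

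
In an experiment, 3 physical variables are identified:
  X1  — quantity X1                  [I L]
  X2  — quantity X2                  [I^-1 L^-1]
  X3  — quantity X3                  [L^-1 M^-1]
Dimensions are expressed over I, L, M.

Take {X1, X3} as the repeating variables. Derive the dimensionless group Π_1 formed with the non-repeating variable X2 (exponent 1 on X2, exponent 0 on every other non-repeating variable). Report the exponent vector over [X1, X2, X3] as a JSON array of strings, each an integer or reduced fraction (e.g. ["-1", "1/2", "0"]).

Exponent matrix [I,L,M] × [X1,X2,X3]:
  I: [ 1 -1  0]
  L: [ 1 -1 -1]
  M: [ 0  0 -1]
RREF → pivots at {X1,X3} ⇒ r = 2
Repeat: X1,X3; free: X2
RREF:
  r0: [   1   -1    0]
  r1: [   0    0    1]
  r2: [   0    0    0]
Fix exponent of X2 at 1; solve each RREF row for its pivot's exponent:
  r0: exp(X1) + (-1)·1 = 0 ⇒ exp(X1) = 1
  r1: exp(X3) + (0)·1 = 0 ⇒ exp(X3) = 0
Π_1 = X1 · X2

["1", "1", "0"]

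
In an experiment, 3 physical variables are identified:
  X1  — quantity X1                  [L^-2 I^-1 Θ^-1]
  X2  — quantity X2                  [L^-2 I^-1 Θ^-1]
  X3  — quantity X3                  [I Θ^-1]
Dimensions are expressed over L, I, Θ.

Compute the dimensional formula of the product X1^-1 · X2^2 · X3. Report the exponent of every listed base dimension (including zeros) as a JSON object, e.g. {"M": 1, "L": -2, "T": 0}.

Exponent matrix [L,I,Θ] × [X1,X2,X3]:
  L: [-2 -2  0]
  I: [-1 -1  1]
  Θ: [-1 -1 -1]
  [L]: (-1)·-2+(2)·-2+(1)·0 = -2
  [I]: (-1)·-1+(2)·-1+(1)·1 = 0
  [Θ]: (-1)·-1+(2)·-1+(1)·-1 = -2
⇒ L^-2 Θ^-2

{"L": -2, "I": 0, "Θ": -2}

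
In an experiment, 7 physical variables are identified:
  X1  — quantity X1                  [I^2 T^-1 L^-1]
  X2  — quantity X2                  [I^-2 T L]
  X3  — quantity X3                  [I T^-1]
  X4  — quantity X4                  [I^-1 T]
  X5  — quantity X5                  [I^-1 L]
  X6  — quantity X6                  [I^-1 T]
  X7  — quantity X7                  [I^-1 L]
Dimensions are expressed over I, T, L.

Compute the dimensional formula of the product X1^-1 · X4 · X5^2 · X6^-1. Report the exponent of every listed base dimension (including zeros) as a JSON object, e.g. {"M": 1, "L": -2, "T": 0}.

{"I": -4, "T": 1, "L": 3}

Dimensional matrix (I×T×L by X1×X2×X3×X4×X5×X6×X7):
  I: [ 2 -2  1 -1 -1 -1 -1]
  T: [-1  1 -1  1  0  1  0]
  L: [-1  1  0  0  1  0  1]
  [I]: (-1)·2+(1)·-1+(2)·-1+(-1)·-1 = -4
  [T]: (-1)·-1+(1)·1+(2)·0+(-1)·1 = 1
  [L]: (-1)·-1+(1)·0+(2)·1+(-1)·0 = 3
⇒ I^-4 T L^3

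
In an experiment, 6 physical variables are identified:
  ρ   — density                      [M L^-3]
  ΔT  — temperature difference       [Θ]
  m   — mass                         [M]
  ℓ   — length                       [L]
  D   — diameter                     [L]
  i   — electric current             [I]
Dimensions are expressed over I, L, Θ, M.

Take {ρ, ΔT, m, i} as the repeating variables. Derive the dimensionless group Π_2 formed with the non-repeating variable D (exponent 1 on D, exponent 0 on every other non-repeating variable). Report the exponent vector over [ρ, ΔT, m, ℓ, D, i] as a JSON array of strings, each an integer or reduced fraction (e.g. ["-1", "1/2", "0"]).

Write exponents as rows I,L,Θ,M / cols ρ,ΔT,m,ℓ,D,i:
  I: [ 0  0  0  0  0  1]
  L: [-3  0  0  1  1  0]
  Θ: [ 0  1  0  0  0  0]
  M: [ 1  0  1  0  0  0]
Row reduction gives pivot columns ρ,ΔT,m,i; rank = 4
Repeat: ρ,ΔT,m,i; free: ℓ,D
RREF:
  r0: [   1    0    0 -1/3 -1/3    0]
  r1: [   0    1    0    0    0    0]
  r2: [   0    0    1  1/3  1/3    0]
  r3: [   0    0    0    0    0    1]
Fix exponent of D at 1, ℓ at 0; solve each RREF row for its pivot's exponent:
  r0: exp(ρ) + (-1/3)·1 = 0 ⇒ exp(ρ) = 1/3
  r1: exp(ΔT) + (0)·1 = 0 ⇒ exp(ΔT) = 0
  r2: exp(m) + (1/3)·1 = 0 ⇒ exp(m) = -1/3
  r3: exp(i) + (0)·1 = 0 ⇒ exp(i) = 0
Π_2 = ρ^(1/3) · m^(-1/3) · D

["1/3", "0", "-1/3", "0", "1", "0"]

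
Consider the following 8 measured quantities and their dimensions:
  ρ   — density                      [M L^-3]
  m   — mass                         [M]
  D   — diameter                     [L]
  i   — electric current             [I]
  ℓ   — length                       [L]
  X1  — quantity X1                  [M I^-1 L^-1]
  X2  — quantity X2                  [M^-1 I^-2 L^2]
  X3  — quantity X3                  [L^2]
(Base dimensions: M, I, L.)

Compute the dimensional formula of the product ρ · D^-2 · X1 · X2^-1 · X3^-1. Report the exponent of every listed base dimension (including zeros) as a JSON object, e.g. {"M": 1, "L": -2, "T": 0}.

Dimensional matrix (M×I×L by ρ×m×D×i×ℓ×X1×X2×X3):
  M: [ 1  1  0  0  0  1 -1  0]
  I: [ 0  0  0  1  0 -1 -2  0]
  L: [-3  0  1  0  1 -1  2  2]
  [M]: (1)·1+(-2)·0+(1)·1+(-1)·-1+(-1)·0 = 3
  [I]: (1)·0+(-2)·0+(1)·-1+(-1)·-2+(-1)·0 = 1
  [L]: (1)·-3+(-2)·1+(1)·-1+(-1)·2+(-1)·2 = -10
⇒ M^3 I L^-10

{"M": 3, "I": 1, "L": -10}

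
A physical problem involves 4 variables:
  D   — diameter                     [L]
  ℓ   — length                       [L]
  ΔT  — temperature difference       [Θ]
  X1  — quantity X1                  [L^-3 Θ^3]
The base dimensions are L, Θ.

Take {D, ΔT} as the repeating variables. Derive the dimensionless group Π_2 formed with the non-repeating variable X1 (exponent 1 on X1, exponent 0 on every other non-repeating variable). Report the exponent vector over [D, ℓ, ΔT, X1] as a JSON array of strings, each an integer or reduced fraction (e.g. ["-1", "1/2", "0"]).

["3", "0", "-3", "1"]

Exponent matrix [L,Θ] × [D,ℓ,ΔT,X1]:
  L: [ 1  1  0 -3]
  Θ: [ 0  0  1  3]
Echelon form has 2 nonzero rows (pivots: D,ΔT)
Pivot set = {D,ΔT}, free = {ℓ,X1}
RREF:
  r0: [   1    1    0   -3]
  r1: [   0    0    1    3]
Fix exponent of X1 at 1, ℓ at 0; solve each RREF row for its pivot's exponent:
  r0: exp(D) + (-3)·1 = 0 ⇒ exp(D) = 3
  r1: exp(ΔT) + (3)·1 = 0 ⇒ exp(ΔT) = -3
Π_2 = D^3 · ΔT^-3 · X1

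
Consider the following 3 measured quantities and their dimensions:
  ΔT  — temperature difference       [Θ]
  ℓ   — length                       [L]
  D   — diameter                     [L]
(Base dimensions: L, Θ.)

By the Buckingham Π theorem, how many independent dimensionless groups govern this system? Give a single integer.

Write exponents as rows L,Θ / cols ΔT,ℓ,D:
  L: [ 0  1  1]
  Θ: [ 1  0  0]
Row reduction gives pivot columns ΔT,ℓ; rank = 2
n=3, r=2 ⇒ 1 dimensionless group

1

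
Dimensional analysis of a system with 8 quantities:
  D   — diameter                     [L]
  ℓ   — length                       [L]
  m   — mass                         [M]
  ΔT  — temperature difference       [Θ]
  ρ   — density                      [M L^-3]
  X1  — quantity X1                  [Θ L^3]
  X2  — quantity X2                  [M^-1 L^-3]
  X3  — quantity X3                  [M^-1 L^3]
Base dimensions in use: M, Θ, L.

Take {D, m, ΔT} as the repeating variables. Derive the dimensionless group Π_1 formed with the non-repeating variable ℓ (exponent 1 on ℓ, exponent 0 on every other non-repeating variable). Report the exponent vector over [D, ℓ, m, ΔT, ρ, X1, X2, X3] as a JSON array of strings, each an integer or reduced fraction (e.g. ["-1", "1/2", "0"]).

Exponent matrix [M,Θ,L] × [D,ℓ,m,ΔT,ρ,X1,X2,X3]:
  M: [ 0  0  1  0  1  0 -1 -1]
  Θ: [ 0  0  0  1  0  1  0  0]
  L: [ 1  1  0  0 -3  3 -3  3]
RREF → pivots at {D,m,ΔT} ⇒ r = 3
Repeat: D,m,ΔT; free: ℓ,ρ,X1,X2,X3
RREF:
  r0: [   1    1    0    0   -3    3   -3    3]
  r1: [   0    0    1    0    1    0   -1   -1]
  r2: [   0    0    0    1    0    1    0    0]
Fix exponent of ℓ at 1, ρ at 0, X1 at 0, X2 at 0, X3 at 0; solve each RREF row for its pivot's exponent:
  r0: exp(D) + (1)·1 = 0 ⇒ exp(D) = -1
  r1: exp(m) + (0)·1 = 0 ⇒ exp(m) = 0
  r2: exp(ΔT) + (0)·1 = 0 ⇒ exp(ΔT) = 0
Π_1 = D^-1 · ℓ

["-1", "1", "0", "0", "0", "0", "0", "0"]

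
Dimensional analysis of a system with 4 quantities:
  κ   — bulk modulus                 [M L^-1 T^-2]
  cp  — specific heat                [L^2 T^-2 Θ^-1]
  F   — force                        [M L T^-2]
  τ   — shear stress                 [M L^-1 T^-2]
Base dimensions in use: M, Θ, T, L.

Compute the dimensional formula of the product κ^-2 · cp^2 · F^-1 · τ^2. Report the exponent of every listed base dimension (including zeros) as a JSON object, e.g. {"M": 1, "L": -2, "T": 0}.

Exponent matrix [M,Θ,T,L] × [κ,cp,F,τ]:
  M: [ 1  0  1  1]
  Θ: [ 0 -1  0  0]
  T: [-2 -2 -2 -2]
  L: [-1  2  1 -1]
  [M]: (-2)·1+(2)·0+(-1)·1+(2)·1 = -1
  [Θ]: (-2)·0+(2)·-1+(-1)·0+(2)·0 = -2
  [T]: (-2)·-2+(2)·-2+(-1)·-2+(2)·-2 = -2
  [L]: (-2)·-1+(2)·2+(-1)·1+(2)·-1 = 3
⇒ M^-1 Θ^-2 T^-2 L^3

{"M": -1, "Θ": -2, "T": -2, "L": 3}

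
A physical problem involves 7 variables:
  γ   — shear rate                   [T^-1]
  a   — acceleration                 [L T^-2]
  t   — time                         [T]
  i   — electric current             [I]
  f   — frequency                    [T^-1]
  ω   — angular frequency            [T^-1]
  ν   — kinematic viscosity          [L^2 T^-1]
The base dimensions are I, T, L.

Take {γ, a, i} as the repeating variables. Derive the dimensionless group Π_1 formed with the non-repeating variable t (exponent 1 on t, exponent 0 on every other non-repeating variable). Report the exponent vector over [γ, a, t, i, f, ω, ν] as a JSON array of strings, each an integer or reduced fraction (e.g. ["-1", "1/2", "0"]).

["1", "0", "1", "0", "0", "0", "0"]

Exponent matrix [I,T,L] × [γ,a,t,i,f,ω,ν]:
  I: [ 0  0  0  1  0  0  0]
  T: [-1 -2  1  0 -1 -1 -1]
  L: [ 0  1  0  0  0  0  2]
RREF → pivots at {γ,a,i} ⇒ r = 3
Pivot set = {γ,a,i}, free = {t,f,ω,ν}
RREF:
  r0: [   1    0   -1    0    1    1   -3]
  r1: [   0    1    0    0    0    0    2]
  r2: [   0    0    0    1    0    0    0]
Fix exponent of t at 1, f at 0, ω at 0, ν at 0; solve each RREF row for its pivot's exponent:
  r0: exp(γ) + (-1)·1 = 0 ⇒ exp(γ) = 1
  r1: exp(a) + (0)·1 = 0 ⇒ exp(a) = 0
  r2: exp(i) + (0)·1 = 0 ⇒ exp(i) = 0
Π_1 = γ · t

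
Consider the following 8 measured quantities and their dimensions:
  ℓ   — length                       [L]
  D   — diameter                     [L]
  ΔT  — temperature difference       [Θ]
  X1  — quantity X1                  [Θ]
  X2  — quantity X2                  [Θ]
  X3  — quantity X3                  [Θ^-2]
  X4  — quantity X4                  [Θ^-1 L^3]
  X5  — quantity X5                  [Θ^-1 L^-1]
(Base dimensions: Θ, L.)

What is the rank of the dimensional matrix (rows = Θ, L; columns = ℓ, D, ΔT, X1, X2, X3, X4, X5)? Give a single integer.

2

Exponent matrix [Θ,L] × [ℓ,D,ΔT,X1,X2,X3,X4,X5]:
  Θ: [ 0  0  1  1  1 -2 -1 -1]
  L: [ 1  1  0  0  0  0  3 -1]
Row reduction gives pivot columns ℓ,ΔT; rank = 2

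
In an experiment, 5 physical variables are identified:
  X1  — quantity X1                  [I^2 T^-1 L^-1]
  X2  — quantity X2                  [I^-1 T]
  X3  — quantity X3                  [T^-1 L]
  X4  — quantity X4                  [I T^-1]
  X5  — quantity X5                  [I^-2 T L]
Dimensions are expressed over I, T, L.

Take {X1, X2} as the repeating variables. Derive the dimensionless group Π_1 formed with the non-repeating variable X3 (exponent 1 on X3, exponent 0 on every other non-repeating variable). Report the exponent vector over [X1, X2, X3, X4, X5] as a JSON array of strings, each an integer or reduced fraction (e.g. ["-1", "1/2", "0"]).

Exponent matrix [I,T,L] × [X1,X2,X3,X4,X5]:
  I: [ 2 -1  0  1 -2]
  T: [-1  1 -1 -1  1]
  L: [-1  0  1  0  1]
Row reduction gives pivot columns X1,X2; rank = 2
Repeat: X1,X2; free: X3,X4,X5
RREF:
  r0: [   1    0   -1    0   -1]
  r1: [   0    1   -2   -1    0]
  r2: [   0    0    0    0    0]
Fix exponent of X3 at 1, X4 at 0, X5 at 0; solve each RREF row for its pivot's exponent:
  r0: exp(X1) + (-1)·1 = 0 ⇒ exp(X1) = 1
  r1: exp(X2) + (-2)·1 = 0 ⇒ exp(X2) = 2
Π_1 = X1 · X2^2 · X3

["1", "2", "1", "0", "0"]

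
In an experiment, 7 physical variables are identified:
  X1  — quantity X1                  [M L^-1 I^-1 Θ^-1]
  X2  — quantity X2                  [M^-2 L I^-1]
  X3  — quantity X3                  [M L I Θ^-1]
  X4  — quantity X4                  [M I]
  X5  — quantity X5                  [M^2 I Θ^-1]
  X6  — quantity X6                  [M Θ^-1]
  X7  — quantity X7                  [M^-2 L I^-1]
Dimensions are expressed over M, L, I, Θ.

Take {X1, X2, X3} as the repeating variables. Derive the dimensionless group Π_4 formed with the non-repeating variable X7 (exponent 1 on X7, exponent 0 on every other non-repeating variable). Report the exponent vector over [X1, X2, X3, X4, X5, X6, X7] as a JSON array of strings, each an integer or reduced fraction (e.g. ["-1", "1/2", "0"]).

Write exponents as rows M,L,I,Θ / cols X1,X2,X3,X4,X5,X6,X7:
  M: [ 1 -2  1  1  2  1 -2]
  L: [-1  1  1  0  0  0  1]
  I: [-1 -1  1  1  1  0 -1]
  Θ: [-1  0 -1  0 -1 -1  0]
Echelon form has 3 nonzero rows (pivots: X1,X2,X3)
Pivot set = {X1,X2,X3}, free = {X4,X5,X6,X7}
RREF:
  r0: [   1    0    0 -1/4  1/4  1/2    0]
  r1: [   0    1    0 -1/2 -1/2    0    1]
  r2: [   0    0    1  1/4  3/4  1/2    0]
  r3: [   0    0    0    0    0    0    0]
Fix exponent of X7 at 1, X4 at 0, X5 at 0, X6 at 0; solve each RREF row for its pivot's exponent:
  r0: exp(X1) + (0)·1 = 0 ⇒ exp(X1) = 0
  r1: exp(X2) + (1)·1 = 0 ⇒ exp(X2) = -1
  r2: exp(X3) + (0)·1 = 0 ⇒ exp(X3) = 0
Π_4 = X2^-1 · X7

["0", "-1", "0", "0", "0", "0", "1"]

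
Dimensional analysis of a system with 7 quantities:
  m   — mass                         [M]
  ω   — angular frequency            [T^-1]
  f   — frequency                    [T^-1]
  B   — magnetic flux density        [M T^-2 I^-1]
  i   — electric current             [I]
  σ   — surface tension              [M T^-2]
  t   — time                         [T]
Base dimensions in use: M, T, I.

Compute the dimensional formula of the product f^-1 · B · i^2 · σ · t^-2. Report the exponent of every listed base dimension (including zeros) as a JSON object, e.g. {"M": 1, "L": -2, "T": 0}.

Write exponents as rows M,T,I / cols m,ω,f,B,i,σ,t:
  M: [ 1  0  0  1  0  1  0]
  T: [ 0 -1 -1 -2  0 -2  1]
  I: [ 0  0  0 -1  1  0  0]
  [M]: (-1)·0+(1)·1+(2)·0+(1)·1+(-2)·0 = 2
  [T]: (-1)·-1+(1)·-2+(2)·0+(1)·-2+(-2)·1 = -5
  [I]: (-1)·0+(1)·-1+(2)·1+(1)·0+(-2)·0 = 1
⇒ M^2 T^-5 I

{"M": 2, "T": -5, "I": 1}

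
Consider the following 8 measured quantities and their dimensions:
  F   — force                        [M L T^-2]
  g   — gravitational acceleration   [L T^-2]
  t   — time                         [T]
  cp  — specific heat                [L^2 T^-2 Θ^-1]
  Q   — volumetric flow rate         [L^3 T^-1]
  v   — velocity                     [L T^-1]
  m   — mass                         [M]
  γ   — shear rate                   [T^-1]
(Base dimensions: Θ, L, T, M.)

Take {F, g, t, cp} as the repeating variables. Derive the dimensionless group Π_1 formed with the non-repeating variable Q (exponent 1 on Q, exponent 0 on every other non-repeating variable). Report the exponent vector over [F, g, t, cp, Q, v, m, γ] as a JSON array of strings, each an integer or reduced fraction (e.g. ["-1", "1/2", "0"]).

["0", "-3", "-5", "0", "1", "0", "0", "0"]

Exponent matrix [Θ,L,T,M] × [F,g,t,cp,Q,v,m,γ]:
  Θ: [ 0  0  0 -1  0  0  0  0]
  L: [ 1  1  0  2  3  1  0  0]
  T: [-2 -2  1 -2 -1 -1  0 -1]
  M: [ 1  0  0  0  0  0  1  0]
Echelon form has 4 nonzero rows (pivots: F,g,t,cp)
Repeat: F,g,t,cp; free: Q,v,m,γ
RREF:
  r0: [   1    0    0    0    0    0    1    0]
  r1: [   0    1    0    0    3    1   -1    0]
  r2: [   0    0    1    0    5    1    0   -1]
  r3: [   0    0    0    1    0    0    0    0]
Fix exponent of Q at 1, v at 0, m at 0, γ at 0; solve each RREF row for its pivot's exponent:
  r0: exp(F) + (0)·1 = 0 ⇒ exp(F) = 0
  r1: exp(g) + (3)·1 = 0 ⇒ exp(g) = -3
  r2: exp(t) + (5)·1 = 0 ⇒ exp(t) = -5
  r3: exp(cp) + (0)·1 = 0 ⇒ exp(cp) = 0
Π_1 = g^-3 · t^-5 · Q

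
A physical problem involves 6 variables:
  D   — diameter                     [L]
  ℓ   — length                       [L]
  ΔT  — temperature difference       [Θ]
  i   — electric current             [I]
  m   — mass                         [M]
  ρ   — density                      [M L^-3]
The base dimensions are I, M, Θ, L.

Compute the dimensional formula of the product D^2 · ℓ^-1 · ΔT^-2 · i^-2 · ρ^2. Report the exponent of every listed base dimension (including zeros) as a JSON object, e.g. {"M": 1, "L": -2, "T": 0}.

{"I": -2, "M": 2, "Θ": -2, "L": -5}

Exponent matrix [I,M,Θ,L] × [D,ℓ,ΔT,i,m,ρ]:
  I: [ 0  0  0  1  0  0]
  M: [ 0  0  0  0  1  1]
  Θ: [ 0  0  1  0  0  0]
  L: [ 1  1  0  0  0 -3]
  [I]: (2)·0+(-1)·0+(-2)·0+(-2)·1+(2)·0 = -2
  [M]: (2)·0+(-1)·0+(-2)·0+(-2)·0+(2)·1 = 2
  [Θ]: (2)·0+(-1)·0+(-2)·1+(-2)·0+(2)·0 = -2
  [L]: (2)·1+(-1)·1+(-2)·0+(-2)·0+(2)·-3 = -5
⇒ I^-2 M^2 Θ^-2 L^-5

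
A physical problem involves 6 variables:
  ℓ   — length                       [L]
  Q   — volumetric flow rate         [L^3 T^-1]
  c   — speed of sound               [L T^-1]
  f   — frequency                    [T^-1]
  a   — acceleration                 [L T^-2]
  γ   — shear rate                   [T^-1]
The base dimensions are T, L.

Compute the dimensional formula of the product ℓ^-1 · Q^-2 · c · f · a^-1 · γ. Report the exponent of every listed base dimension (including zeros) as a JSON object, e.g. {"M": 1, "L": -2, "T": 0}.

Exponent matrix [T,L] × [ℓ,Q,c,f,a,γ]:
  T: [ 0 -1 -1 -1 -2 -1]
  L: [ 1  3  1  0  1  0]
  [T]: (-1)·0+(-2)·-1+(1)·-1+(1)·-1+(-1)·-2+(1)·-1 = 1
  [L]: (-1)·1+(-2)·3+(1)·1+(1)·0+(-1)·1+(1)·0 = -7
⇒ T L^-7

{"T": 1, "L": -7}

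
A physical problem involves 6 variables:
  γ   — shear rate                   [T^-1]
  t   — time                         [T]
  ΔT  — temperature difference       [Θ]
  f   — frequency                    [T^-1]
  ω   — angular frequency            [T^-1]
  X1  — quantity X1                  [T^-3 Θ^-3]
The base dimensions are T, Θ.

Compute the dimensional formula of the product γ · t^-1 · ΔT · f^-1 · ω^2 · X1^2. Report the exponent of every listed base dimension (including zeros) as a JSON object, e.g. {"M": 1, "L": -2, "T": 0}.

Exponent matrix [T,Θ] × [γ,t,ΔT,f,ω,X1]:
  T: [-1  1  0 -1 -1 -3]
  Θ: [ 0  0  1  0  0 -3]
  [T]: (1)·-1+(-1)·1+(1)·0+(-1)·-1+(2)·-1+(2)·-3 = -9
  [Θ]: (1)·0+(-1)·0+(1)·1+(-1)·0+(2)·0+(2)·-3 = -5
⇒ T^-9 Θ^-5

{"T": -9, "Θ": -5}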